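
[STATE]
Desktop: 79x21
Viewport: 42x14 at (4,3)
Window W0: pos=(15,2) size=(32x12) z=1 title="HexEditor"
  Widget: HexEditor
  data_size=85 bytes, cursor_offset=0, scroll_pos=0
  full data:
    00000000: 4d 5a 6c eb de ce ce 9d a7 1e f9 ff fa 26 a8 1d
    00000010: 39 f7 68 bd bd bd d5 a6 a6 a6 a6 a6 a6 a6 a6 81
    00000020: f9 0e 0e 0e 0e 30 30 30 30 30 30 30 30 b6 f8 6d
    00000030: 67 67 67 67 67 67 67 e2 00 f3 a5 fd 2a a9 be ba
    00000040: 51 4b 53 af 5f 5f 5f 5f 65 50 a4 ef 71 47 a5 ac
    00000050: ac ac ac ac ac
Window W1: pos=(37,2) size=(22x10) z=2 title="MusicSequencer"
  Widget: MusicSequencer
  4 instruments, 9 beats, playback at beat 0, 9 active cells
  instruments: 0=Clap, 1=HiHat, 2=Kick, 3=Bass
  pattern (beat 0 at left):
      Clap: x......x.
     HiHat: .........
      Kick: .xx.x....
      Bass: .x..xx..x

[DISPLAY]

           ┃ HexEditor           ┃ MusicSe
           ┠─────────────────────┠────────
           ┃00000000  4D 5a 6c eb┃      ▼1
           ┃00000010  39 f7 68 bd┃  Clap█·
           ┃00000020  f9 0e 0e 0e┃ HiHat··
           ┃00000030  67 67 67 67┃  Kick·█
           ┃00000040  51 4b 53 af┃  Bass·█
           ┃00000050  ac ac ac ac┃        
           ┃                     ┗━━━━━━━━
           ┃                              
           ┗━━━━━━━━━━━━━━━━━━━━━━━━━━━━━━
                                          
                                          
                                          


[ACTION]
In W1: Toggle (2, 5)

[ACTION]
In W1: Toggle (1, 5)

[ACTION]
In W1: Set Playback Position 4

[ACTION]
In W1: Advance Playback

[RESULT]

           ┃ HexEditor           ┃ MusicSe
           ┠─────────────────────┠────────
           ┃00000000  4D 5a 6c eb┃      01
           ┃00000010  39 f7 68 bd┃  Clap█·
           ┃00000020  f9 0e 0e 0e┃ HiHat··
           ┃00000030  67 67 67 67┃  Kick·█
           ┃00000040  51 4b 53 af┃  Bass·█
           ┃00000050  ac ac ac ac┃        
           ┃                     ┗━━━━━━━━
           ┃                              
           ┗━━━━━━━━━━━━━━━━━━━━━━━━━━━━━━
                                          
                                          
                                          


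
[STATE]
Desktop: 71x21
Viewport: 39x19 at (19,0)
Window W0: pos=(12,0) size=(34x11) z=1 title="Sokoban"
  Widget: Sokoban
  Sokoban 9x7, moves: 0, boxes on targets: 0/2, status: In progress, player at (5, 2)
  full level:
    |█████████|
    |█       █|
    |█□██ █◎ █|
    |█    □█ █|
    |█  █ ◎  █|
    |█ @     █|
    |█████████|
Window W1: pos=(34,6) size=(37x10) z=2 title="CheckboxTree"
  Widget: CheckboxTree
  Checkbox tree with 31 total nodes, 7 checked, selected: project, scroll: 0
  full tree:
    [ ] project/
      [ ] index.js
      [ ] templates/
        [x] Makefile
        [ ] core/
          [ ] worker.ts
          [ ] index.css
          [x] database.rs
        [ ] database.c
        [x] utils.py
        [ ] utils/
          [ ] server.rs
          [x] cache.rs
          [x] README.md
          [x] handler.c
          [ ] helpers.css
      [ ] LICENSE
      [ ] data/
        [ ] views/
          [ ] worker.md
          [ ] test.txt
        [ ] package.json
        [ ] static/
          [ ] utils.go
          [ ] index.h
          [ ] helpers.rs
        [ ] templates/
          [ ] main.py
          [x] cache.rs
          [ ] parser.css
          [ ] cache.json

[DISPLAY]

━━━━━━━━━━━━━━━━━━━━━━━━━━┓            
an                        ┃            
──────────────────────────┨            
███                       ┃            
  █                       ┃            
◎ █                       ┃            
█ █            ┏━━━━━━━━━━━━━━━━━━━━━━━
  █            ┃ CheckboxTree          
  █            ┠───────────────────────
███            ┃>[-] project/          
━━━━━━━━━━━━━━━┃   [ ] index.js        
               ┃   [-] templates/      
               ┃     [x] Makefile      
               ┃     [-] core/         
               ┃       [ ] worker.ts   
               ┗━━━━━━━━━━━━━━━━━━━━━━━
                                       
                                       
                                       


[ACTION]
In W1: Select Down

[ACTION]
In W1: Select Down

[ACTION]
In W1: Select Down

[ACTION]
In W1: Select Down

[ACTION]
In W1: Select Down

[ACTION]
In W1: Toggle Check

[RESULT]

━━━━━━━━━━━━━━━━━━━━━━━━━━┓            
an                        ┃            
──────────────────────────┨            
███                       ┃            
  █                       ┃            
◎ █                       ┃            
█ █            ┏━━━━━━━━━━━━━━━━━━━━━━━
  █            ┃ CheckboxTree          
  █            ┠───────────────────────
███            ┃ [-] project/          
━━━━━━━━━━━━━━━┃   [ ] index.js        
               ┃   [-] templates/      
               ┃     [x] Makefile      
               ┃     [-] core/         
               ┃>      [x] worker.ts   
               ┗━━━━━━━━━━━━━━━━━━━━━━━
                                       
                                       
                                       


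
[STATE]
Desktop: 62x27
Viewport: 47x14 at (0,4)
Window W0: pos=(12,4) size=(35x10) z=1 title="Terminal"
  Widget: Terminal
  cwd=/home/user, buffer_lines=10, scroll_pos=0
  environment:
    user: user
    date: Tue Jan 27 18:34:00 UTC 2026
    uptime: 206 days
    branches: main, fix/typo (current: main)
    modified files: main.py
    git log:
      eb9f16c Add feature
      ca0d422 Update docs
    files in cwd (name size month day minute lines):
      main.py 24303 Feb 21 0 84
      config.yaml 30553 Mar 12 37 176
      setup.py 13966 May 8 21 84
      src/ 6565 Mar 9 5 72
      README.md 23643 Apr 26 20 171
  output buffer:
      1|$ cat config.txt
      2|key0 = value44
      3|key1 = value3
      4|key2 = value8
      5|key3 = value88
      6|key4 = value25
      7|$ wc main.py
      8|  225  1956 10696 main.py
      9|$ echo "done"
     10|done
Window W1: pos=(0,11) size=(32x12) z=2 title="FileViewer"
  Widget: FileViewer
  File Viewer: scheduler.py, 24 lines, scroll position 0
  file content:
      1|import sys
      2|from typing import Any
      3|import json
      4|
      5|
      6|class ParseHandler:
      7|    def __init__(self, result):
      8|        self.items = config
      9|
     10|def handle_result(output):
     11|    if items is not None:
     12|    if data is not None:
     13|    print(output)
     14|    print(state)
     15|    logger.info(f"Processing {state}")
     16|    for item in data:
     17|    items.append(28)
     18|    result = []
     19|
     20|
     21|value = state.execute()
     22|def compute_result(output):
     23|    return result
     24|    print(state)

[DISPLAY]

            ┏━━━━━━━━━━━━━━━━━━━━━━━━━━━━━━━━━┓
            ┃ Terminal                        ┃
            ┠─────────────────────────────────┨
            ┃$ cat config.txt                 ┃
            ┃key0 = value44                   ┃
            ┃key1 = value3                    ┃
            ┃key2 = value8                    ┃
┏━━━━━━━━━━━━━━━━━━━━━━━━━━━━━━┓              ┃
┃ FileViewer                   ┃              ┃
┠──────────────────────────────┨━━━━━━━━━━━━━━┛
┃import sys                   ▲┃               
┃from typing import Any       █┃               
┃import json                  ░┃               
┃                             ░┃               


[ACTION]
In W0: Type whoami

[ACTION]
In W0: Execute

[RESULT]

            ┏━━━━━━━━━━━━━━━━━━━━━━━━━━━━━━━━━┓
            ┃ Terminal                        ┃
            ┠─────────────────────────────────┨
            ┃  225  1956 10696 main.py        ┃
            ┃$ echo "done"                    ┃
            ┃done                             ┃
            ┃$ whoami                         ┃
┏━━━━━━━━━━━━━━━━━━━━━━━━━━━━━━┓              ┃
┃ FileViewer                   ┃              ┃
┠──────────────────────────────┨━━━━━━━━━━━━━━┛
┃import sys                   ▲┃               
┃from typing import Any       █┃               
┃import json                  ░┃               
┃                             ░┃               


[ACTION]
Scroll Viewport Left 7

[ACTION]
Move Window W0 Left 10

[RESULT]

  ┏━━━━━━━━━━━━━━━━━━━━━━━━━━━━━━━━━┓          
  ┃ Terminal                        ┃          
  ┠─────────────────────────────────┨          
  ┃  225  1956 10696 main.py        ┃          
  ┃$ echo "done"                    ┃          
  ┃done                             ┃          
  ┃$ whoami                         ┃          
┏━━━━━━━━━━━━━━━━━━━━━━━━━━━━━━┓    ┃          
┃ FileViewer                   ┃    ┃          
┠──────────────────────────────┨━━━━┛          
┃import sys                   ▲┃               
┃from typing import Any       █┃               
┃import json                  ░┃               
┃                             ░┃               


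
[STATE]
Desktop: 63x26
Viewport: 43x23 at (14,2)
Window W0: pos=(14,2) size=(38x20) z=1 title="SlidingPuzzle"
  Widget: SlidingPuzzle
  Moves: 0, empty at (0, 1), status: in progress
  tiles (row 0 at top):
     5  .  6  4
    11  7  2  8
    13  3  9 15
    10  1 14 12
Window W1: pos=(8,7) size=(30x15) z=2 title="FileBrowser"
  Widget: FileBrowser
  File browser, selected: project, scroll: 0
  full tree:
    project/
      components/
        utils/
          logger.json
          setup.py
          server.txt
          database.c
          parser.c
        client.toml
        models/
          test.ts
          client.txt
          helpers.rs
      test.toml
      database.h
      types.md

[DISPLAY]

┏━━━━━━━━━━━━━━━━━━━━━━━━━━━━━━━━━━━━┓     
┃ SlidingPuzzle                      ┃     
┠────────────────────────────────────┨     
┃┌────┬────┬────┬────┐               ┃     
┃│  5 │    │  6 │  4 │               ┃     
━━━━━━━━━━━━━━━━━━━━━━━┓             ┃     
Browser                ┃             ┃     
───────────────────────┨             ┃     
 project/              ┃             ┃     
+] components/         ┃             ┃     
est.toml               ┃             ┃     
atabase.h              ┃             ┃     
ypes.md                ┃             ┃     
                       ┃             ┃     
                       ┃             ┃     
                       ┃             ┃     
                       ┃             ┃     
                       ┃             ┃     
                       ┃             ┃     
━━━━━━━━━━━━━━━━━━━━━━━┛━━━━━━━━━━━━━┛     
                                           
                                           
                                           


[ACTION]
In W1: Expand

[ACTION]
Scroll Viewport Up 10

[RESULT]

                                           
                                           
┏━━━━━━━━━━━━━━━━━━━━━━━━━━━━━━━━━━━━┓     
┃ SlidingPuzzle                      ┃     
┠────────────────────────────────────┨     
┃┌────┬────┬────┬────┐               ┃     
┃│  5 │    │  6 │  4 │               ┃     
━━━━━━━━━━━━━━━━━━━━━━━┓             ┃     
Browser                ┃             ┃     
───────────────────────┨             ┃     
 project/              ┃             ┃     
+] components/         ┃             ┃     
est.toml               ┃             ┃     
atabase.h              ┃             ┃     
ypes.md                ┃             ┃     
                       ┃             ┃     
                       ┃             ┃     
                       ┃             ┃     
                       ┃             ┃     
                       ┃             ┃     
                       ┃             ┃     
━━━━━━━━━━━━━━━━━━━━━━━┛━━━━━━━━━━━━━┛     
                                           


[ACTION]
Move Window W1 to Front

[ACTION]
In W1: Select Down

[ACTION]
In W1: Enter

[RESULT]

                                           
                                           
┏━━━━━━━━━━━━━━━━━━━━━━━━━━━━━━━━━━━━┓     
┃ SlidingPuzzle                      ┃     
┠────────────────────────────────────┨     
┃┌────┬────┬────┬────┐               ┃     
┃│  5 │    │  6 │  4 │               ┃     
━━━━━━━━━━━━━━━━━━━━━━━┓             ┃     
Browser                ┃             ┃     
───────────────────────┨             ┃     
 project/              ┃             ┃     
-] components/         ┃             ┃     
 [+] utils/            ┃             ┃     
 client.toml           ┃             ┃     
 [+] models/           ┃             ┃     
est.toml               ┃             ┃     
atabase.h              ┃             ┃     
ypes.md                ┃             ┃     
                       ┃             ┃     
                       ┃             ┃     
                       ┃             ┃     
━━━━━━━━━━━━━━━━━━━━━━━┛━━━━━━━━━━━━━┛     
                                           


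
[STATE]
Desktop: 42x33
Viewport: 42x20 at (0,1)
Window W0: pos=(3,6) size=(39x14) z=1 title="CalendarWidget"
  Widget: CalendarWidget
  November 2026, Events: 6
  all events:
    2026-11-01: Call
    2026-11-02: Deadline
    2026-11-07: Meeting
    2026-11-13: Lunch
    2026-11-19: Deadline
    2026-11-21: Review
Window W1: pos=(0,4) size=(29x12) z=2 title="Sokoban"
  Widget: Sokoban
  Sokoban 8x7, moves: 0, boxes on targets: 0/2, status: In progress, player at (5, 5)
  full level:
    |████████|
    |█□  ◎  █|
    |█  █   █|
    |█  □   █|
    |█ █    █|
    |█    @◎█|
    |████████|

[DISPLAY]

                                          
                                          
                                          
┏━━━━━━━━━━━━━━━━━━━━━━━━━━━┓             
┃ Sokoban                   ┃             
┠───────────────────────────┨━━━━━━━━━━━━┓
┃████████                   ┃            ┃
┃█□  ◎  █                   ┃────────────┨
┃█  █   █                   ┃            ┃
┃█  □   █                   ┃            ┃
┃█ █    █                   ┃            ┃
┃█    @◎█                   ┃            ┃
┃████████                   ┃            ┃
┃Moves: 0  0/2              ┃            ┃
┗━━━━━━━━━━━━━━━━━━━━━━━━━━━┛            ┃
   ┃30                                   ┃
   ┃                                     ┃
   ┃                                     ┃
   ┗━━━━━━━━━━━━━━━━━━━━━━━━━━━━━━━━━━━━━┛
                                          


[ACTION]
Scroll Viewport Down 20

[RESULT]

┃████████                   ┃            ┃
┃Moves: 0  0/2              ┃            ┃
┗━━━━━━━━━━━━━━━━━━━━━━━━━━━┛            ┃
   ┃30                                   ┃
   ┃                                     ┃
   ┃                                     ┃
   ┗━━━━━━━━━━━━━━━━━━━━━━━━━━━━━━━━━━━━━┛
                                          
                                          
                                          
                                          
                                          
                                          
                                          
                                          
                                          
                                          
                                          
                                          
                                          


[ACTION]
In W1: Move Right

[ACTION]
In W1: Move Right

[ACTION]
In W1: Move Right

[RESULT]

┃████████                   ┃            ┃
┃Moves: 1  0/2              ┃            ┃
┗━━━━━━━━━━━━━━━━━━━━━━━━━━━┛            ┃
   ┃30                                   ┃
   ┃                                     ┃
   ┃                                     ┃
   ┗━━━━━━━━━━━━━━━━━━━━━━━━━━━━━━━━━━━━━┛
                                          
                                          
                                          
                                          
                                          
                                          
                                          
                                          
                                          
                                          
                                          
                                          
                                          


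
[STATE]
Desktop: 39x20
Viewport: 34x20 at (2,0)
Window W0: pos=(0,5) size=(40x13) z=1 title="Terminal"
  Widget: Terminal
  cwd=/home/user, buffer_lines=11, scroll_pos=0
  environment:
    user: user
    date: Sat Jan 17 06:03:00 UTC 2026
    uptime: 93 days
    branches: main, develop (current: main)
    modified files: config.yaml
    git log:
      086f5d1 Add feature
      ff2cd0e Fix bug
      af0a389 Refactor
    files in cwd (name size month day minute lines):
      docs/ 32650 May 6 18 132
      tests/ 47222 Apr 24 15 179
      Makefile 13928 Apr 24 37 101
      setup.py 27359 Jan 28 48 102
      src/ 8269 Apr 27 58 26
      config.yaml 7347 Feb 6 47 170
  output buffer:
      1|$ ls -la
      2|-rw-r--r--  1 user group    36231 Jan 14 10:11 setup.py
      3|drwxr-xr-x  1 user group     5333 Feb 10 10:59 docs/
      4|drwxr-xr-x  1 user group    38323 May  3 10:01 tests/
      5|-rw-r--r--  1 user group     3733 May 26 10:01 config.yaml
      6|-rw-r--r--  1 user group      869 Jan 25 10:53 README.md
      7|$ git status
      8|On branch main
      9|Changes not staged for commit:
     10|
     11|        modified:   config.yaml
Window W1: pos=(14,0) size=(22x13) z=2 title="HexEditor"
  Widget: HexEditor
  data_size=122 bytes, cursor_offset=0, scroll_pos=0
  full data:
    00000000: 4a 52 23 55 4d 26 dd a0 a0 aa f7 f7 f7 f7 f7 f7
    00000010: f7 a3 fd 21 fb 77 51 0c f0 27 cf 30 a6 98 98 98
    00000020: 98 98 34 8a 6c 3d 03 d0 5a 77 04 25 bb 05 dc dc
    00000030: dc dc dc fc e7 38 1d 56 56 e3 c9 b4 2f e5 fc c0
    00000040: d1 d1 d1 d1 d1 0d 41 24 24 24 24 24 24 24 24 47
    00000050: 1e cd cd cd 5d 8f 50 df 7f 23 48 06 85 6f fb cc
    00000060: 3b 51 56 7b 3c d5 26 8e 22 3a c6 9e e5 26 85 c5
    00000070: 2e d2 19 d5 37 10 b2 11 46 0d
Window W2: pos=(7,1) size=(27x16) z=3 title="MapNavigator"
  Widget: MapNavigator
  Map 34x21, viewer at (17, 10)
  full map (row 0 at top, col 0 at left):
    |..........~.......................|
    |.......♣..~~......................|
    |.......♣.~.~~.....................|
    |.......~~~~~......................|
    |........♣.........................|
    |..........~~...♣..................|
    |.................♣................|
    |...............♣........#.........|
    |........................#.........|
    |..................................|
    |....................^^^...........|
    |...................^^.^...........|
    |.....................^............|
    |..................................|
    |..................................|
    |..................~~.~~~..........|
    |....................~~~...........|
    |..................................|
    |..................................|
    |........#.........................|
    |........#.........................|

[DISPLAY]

            ┏━━━━━━━━━━━━━━━━━━━━┓
     ┏━━━━━━━━━━━━━━━━━━━━━━━━━┓ ┃
     ┃ MapNavigator            ┃─┨
     ┠─────────────────────────┨5┃
     ┃...♣.....................┃2┃
━━━━━┃.....~~...♣..............┃8┃
Termi┃............♣............┃f┃
─────┃..........♣........#.....┃d┃
 ls -┃...................#.....┃c┃
rw-r-┃.........................┃7┃
rwxr-┃............@..^^^.......┃d┃
rwxr-┃..............^^.^.......┃ ┃
rw-r-┃................^........┃━┛
rw-r-┃.........................┃ J
 git ┃.........................┃  
n bra┃.............~~.~~~......┃  
hange┗━━━━━━━━━━━━━━━━━━━━━━━━━┛  
━━━━━━━━━━━━━━━━━━━━━━━━━━━━━━━━━━
                                  
                                  


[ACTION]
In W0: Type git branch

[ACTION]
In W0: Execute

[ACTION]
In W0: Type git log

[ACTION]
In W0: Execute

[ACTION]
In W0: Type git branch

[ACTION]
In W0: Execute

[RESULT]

            ┏━━━━━━━━━━━━━━━━━━━━┓
     ┏━━━━━━━━━━━━━━━━━━━━━━━━━┓ ┃
     ┃ MapNavigator            ┃─┨
     ┠─────────────────────────┨5┃
     ┃...♣.....................┃2┃
━━━━━┃.....~~...♣..............┃8┃
Termi┃............♣............┃f┃
─────┃..........♣........#.....┃d┃
 deve┃...................#.....┃c┃
 git ┃.........................┃7┃
86f5d┃............@..^^^.......┃d┃
f2cd0┃..............^^.^.......┃ ┃
f0a38┃................^........┃━┛
 git ┃.........................┃  
 main┃.........................┃  
 deve┃.............~~.~~~......┃  
 █   ┗━━━━━━━━━━━━━━━━━━━━━━━━━┛  
━━━━━━━━━━━━━━━━━━━━━━━━━━━━━━━━━━
                                  
                                  


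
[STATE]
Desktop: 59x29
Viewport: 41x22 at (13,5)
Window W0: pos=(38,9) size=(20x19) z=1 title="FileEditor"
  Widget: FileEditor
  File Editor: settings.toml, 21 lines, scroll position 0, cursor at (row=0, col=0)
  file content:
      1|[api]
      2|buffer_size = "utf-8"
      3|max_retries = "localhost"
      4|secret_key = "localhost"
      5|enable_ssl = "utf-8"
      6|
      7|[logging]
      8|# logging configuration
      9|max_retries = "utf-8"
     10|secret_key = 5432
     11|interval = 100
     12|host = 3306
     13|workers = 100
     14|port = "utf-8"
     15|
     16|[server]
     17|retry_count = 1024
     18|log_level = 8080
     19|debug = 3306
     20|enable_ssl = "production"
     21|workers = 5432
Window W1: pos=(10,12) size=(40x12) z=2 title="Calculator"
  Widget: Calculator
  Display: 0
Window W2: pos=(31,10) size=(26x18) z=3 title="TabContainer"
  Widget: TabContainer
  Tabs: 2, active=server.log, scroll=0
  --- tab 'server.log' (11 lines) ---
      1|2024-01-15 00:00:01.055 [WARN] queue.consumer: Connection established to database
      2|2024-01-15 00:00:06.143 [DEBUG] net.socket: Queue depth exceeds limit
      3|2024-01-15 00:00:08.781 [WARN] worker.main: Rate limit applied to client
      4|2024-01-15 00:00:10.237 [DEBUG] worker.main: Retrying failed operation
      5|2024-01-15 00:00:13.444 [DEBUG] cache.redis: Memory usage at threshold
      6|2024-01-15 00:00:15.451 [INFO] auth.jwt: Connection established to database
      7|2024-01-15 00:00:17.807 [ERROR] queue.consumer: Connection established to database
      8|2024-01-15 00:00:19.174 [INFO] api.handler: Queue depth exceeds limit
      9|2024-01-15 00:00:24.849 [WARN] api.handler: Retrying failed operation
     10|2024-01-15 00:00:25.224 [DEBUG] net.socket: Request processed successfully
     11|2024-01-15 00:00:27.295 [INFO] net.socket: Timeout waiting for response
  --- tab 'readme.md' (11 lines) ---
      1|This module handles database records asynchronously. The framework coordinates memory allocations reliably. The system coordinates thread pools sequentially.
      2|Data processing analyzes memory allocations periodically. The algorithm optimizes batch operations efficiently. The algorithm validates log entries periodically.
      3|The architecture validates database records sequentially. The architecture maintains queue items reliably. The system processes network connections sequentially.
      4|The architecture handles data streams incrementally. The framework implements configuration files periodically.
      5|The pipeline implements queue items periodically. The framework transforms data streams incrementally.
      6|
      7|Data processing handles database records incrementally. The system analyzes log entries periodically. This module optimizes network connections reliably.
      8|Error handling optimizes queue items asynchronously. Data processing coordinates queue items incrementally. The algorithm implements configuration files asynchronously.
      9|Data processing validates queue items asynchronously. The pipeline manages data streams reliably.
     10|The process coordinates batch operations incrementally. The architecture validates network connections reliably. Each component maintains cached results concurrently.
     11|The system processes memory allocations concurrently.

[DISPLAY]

                                         
                                         
                                         
                                         
                         ┏━━━━━━━━━━━━━━━
                  ┏━━━━━━━━━━━━━━━━━━━━━━
                  ┃ TabContainer         
━━━━━━━━━━━━━━━━━━┠──────────────────────
alculator         ┃[server.log]│ readme.m
──────────────────┃──────────────────────
                  ┃2024-01-15 00:00:01.05
──┬───┬───┬───┐   ┃2024-01-15 00:00:06.14
7 │ 8 │ 9 │ ÷ │   ┃2024-01-15 00:00:08.78
──┼───┼───┼───┤   ┃2024-01-15 00:00:10.23
4 │ 5 │ 6 │ × │   ┃2024-01-15 00:00:13.44
──┼───┼───┼───┤   ┃2024-01-15 00:00:15.45
1 │ 2 │ 3 │ - │   ┃2024-01-15 00:00:17.80
──┴───┴───┴───┘   ┃2024-01-15 00:00:19.17
━━━━━━━━━━━━━━━━━━┃2024-01-15 00:00:24.84
                  ┃2024-01-15 00:00:25.22
                  ┃2024-01-15 00:00:27.29
                  ┃                      


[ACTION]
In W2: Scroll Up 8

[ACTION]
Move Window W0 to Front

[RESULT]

                                         
                                         
                                         
                                         
                         ┏━━━━━━━━━━━━━━━
                  ┏━━━━━━┃ FileEditor    
                  ┃ TabCo┠───────────────
━━━━━━━━━━━━━━━━━━┠──────┃█api]          
alculator         ┃[serve┃buffer_size = "
──────────────────┃──────┃max_retries = "
                  ┃2024-0┃secret_key = "l
──┬───┬───┬───┐   ┃2024-0┃enable_ssl = "u
7 │ 8 │ 9 │ ÷ │   ┃2024-0┃               
──┼───┼───┼───┤   ┃2024-0┃[logging]      
4 │ 5 │ 6 │ × │   ┃2024-0┃# logging confi
──┼───┼───┼───┤   ┃2024-0┃max_retries = "
1 │ 2 │ 3 │ - │   ┃2024-0┃secret_key = 54
──┴───┴───┴───┘   ┃2024-0┃interval = 100 
━━━━━━━━━━━━━━━━━━┃2024-0┃host = 3306    
                  ┃2024-0┃workers = 100  
                  ┃2024-0┃port = "utf-8" 
                  ┃      ┃               


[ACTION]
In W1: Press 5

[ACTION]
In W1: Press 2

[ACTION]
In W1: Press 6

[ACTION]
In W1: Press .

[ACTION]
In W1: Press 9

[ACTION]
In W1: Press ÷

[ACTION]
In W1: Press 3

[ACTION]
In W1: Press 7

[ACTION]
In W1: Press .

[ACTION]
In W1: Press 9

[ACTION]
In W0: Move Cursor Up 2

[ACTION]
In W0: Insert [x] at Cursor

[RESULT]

                                         
                                         
                                         
                                         
                         ┏━━━━━━━━━━━━━━━
                  ┏━━━━━━┃ FileEditor    
                  ┃ TabCo┠───────────────
━━━━━━━━━━━━━━━━━━┠──────┃x█api]         
alculator         ┃[serve┃buffer_size = "
──────────────────┃──────┃max_retries = "
                  ┃2024-0┃secret_key = "l
──┬───┬───┬───┐   ┃2024-0┃enable_ssl = "u
7 │ 8 │ 9 │ ÷ │   ┃2024-0┃               
──┼───┼───┼───┤   ┃2024-0┃[logging]      
4 │ 5 │ 6 │ × │   ┃2024-0┃# logging confi
──┼───┼───┼───┤   ┃2024-0┃max_retries = "
1 │ 2 │ 3 │ - │   ┃2024-0┃secret_key = 54
──┴───┴───┴───┘   ┃2024-0┃interval = 100 
━━━━━━━━━━━━━━━━━━┃2024-0┃host = 3306    
                  ┃2024-0┃workers = 100  
                  ┃2024-0┃port = "utf-8" 
                  ┃      ┃               


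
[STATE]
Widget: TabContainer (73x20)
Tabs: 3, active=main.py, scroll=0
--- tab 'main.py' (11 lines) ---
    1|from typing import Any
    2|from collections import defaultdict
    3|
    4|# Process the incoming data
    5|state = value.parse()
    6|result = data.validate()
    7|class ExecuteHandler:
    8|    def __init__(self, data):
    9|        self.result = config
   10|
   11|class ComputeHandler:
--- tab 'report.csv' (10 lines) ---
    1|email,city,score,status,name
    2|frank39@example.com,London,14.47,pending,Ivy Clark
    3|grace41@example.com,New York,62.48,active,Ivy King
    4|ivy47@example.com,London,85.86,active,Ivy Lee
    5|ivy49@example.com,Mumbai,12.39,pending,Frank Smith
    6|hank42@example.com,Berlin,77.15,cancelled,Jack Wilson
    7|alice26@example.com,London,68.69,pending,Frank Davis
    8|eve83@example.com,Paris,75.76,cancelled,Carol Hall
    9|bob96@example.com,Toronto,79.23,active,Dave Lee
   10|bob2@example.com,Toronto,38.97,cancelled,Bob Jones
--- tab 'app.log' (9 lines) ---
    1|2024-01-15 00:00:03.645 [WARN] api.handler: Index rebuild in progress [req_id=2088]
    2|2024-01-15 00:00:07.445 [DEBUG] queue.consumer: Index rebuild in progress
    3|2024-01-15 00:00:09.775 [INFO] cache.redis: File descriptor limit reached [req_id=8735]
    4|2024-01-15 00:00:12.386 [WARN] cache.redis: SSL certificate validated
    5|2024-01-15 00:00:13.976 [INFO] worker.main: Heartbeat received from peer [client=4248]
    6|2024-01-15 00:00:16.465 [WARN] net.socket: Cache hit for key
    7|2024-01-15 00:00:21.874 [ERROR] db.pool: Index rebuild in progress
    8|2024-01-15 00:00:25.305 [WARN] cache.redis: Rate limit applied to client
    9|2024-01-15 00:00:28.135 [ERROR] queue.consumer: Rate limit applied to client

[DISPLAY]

[main.py]│ report.csv │ app.log                                          
─────────────────────────────────────────────────────────────────────────
from typing import Any                                                   
from collections import defaultdict                                      
                                                                         
# Process the incoming data                                              
state = value.parse()                                                    
result = data.validate()                                                 
class ExecuteHandler:                                                    
    def __init__(self, data):                                            
        self.result = config                                             
                                                                         
class ComputeHandler:                                                    
                                                                         
                                                                         
                                                                         
                                                                         
                                                                         
                                                                         
                                                                         


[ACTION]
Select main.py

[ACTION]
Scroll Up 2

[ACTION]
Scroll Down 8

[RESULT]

[main.py]│ report.csv │ app.log                                          
─────────────────────────────────────────────────────────────────────────
        self.result = config                                             
                                                                         
class ComputeHandler:                                                    
                                                                         
                                                                         
                                                                         
                                                                         
                                                                         
                                                                         
                                                                         
                                                                         
                                                                         
                                                                         
                                                                         
                                                                         
                                                                         
                                                                         
                                                                         


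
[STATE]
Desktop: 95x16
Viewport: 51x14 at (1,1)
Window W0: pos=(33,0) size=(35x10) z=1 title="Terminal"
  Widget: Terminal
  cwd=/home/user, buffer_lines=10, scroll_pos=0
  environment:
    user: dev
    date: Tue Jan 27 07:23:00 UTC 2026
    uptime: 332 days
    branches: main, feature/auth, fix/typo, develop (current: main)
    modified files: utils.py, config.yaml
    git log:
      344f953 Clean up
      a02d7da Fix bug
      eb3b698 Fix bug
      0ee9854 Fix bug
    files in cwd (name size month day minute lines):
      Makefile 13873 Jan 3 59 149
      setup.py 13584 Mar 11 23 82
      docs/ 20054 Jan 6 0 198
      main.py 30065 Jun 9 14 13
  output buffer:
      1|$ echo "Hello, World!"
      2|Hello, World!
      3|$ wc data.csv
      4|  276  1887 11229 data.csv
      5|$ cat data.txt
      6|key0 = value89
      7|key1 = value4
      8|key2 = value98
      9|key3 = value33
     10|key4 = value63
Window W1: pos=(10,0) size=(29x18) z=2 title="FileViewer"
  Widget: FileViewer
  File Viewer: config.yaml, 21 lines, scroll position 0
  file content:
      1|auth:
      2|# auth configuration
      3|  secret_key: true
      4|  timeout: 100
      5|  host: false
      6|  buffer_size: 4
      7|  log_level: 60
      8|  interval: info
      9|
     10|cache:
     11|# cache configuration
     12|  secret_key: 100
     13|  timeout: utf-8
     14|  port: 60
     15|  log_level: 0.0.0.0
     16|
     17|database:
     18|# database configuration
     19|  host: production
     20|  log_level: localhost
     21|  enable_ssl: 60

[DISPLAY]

         ┃ FileViewer                ┃inal         
         ┠───────────────────────────┨─────────────
         ┃auth:                     ▲┃o "Hello, Wor
         ┃# auth configuration      █┃, World!     
         ┃  secret_key: true        ░┃data.csv     
         ┃  timeout: 100            ░┃  1887 11229 
         ┃  host: false             ░┃ data.txt    
         ┃  buffer_size: 4          ░┃= value89    
         ┃  log_level: 60           ░┃━━━━━━━━━━━━━
         ┃  interval: info          ░┃             
         ┃                          ░┃             
         ┃cache:                    ░┃             
         ┃# cache configuration     ░┃             
         ┃  secret_key: 100         ░┃             


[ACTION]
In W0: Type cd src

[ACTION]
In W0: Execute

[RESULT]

         ┃ FileViewer                ┃inal         
         ┠───────────────────────────┨─────────────
         ┃auth:                     ▲┃= value98    
         ┃# auth configuration      █┃= value33    
         ┃  secret_key: true        ░┃= value63    
         ┃  timeout: 100            ░┃src          
         ┃  host: false             ░┃             
         ┃  buffer_size: 4          ░┃             
         ┃  log_level: 60           ░┃━━━━━━━━━━━━━
         ┃  interval: info          ░┃             
         ┃                          ░┃             
         ┃cache:                    ░┃             
         ┃# cache configuration     ░┃             
         ┃  secret_key: 100         ░┃             


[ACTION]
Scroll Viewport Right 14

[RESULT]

eViewer                ┃inal                       
───────────────────────┨───────────────────────────
:                     ▲┃= value98                  
th configuration      █┃= value33                  
cret_key: true        ░┃= value63                  
meout: 100            ░┃src                        
st: false             ░┃                           
ffer_size: 4          ░┃                           
g_level: 60           ░┃━━━━━━━━━━━━━━━━━━━━━━━━━━━
terval: info          ░┃                           
                      ░┃                           
e:                    ░┃                           
che configuration     ░┃                           
cret_key: 100         ░┃                           


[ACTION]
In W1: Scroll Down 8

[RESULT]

eViewer                ┃inal                       
───────────────────────┨───────────────────────────
terval: info          ▲┃= value98                  
                      ░┃= value33                  
e:                    ░┃= value63                  
che configuration     ░┃src                        
cret_key: 100         ░┃                           
meout: utf-8          ░┃                           
rt: 60                ░┃━━━━━━━━━━━━━━━━━━━━━━━━━━━
g_level: 0.0.0.0      ░┃                           
                      ░┃                           
base:                 ░┃                           
tabase configuration  ░┃                           
st: production        ░┃                           


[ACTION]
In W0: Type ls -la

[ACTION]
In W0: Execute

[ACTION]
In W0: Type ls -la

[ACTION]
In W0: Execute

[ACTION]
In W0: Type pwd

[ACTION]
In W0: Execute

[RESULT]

eViewer                ┃inal                       
───────────────────────┨───────────────────────────
terval: info          ▲┃--r--  1 dev group    13584
                      ░┃-xr-x  1 dev group    20054
e:                    ░┃--r--  1 dev group    30065
che configuration     ░┃                           
cret_key: 100         ░┃/user/src                  
meout: utf-8          ░┃                           
rt: 60                ░┃━━━━━━━━━━━━━━━━━━━━━━━━━━━
g_level: 0.0.0.0      ░┃                           
                      ░┃                           
base:                 ░┃                           
tabase configuration  ░┃                           
st: production        ░┃                           
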